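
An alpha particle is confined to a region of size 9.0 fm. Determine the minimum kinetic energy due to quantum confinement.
16.121 keV

Using the uncertainty principle:

1. Position uncertainty: Δx ≈ 9.000e-15 m
2. Minimum momentum uncertainty: Δp = ℏ/(2Δx) = 5.859e-21 kg·m/s
3. Minimum kinetic energy:
   KE = (Δp)²/(2m) = (5.859e-21)²/(2 × 6.645e-27 kg)
   KE = 2.583e-15 J = 16.121 keV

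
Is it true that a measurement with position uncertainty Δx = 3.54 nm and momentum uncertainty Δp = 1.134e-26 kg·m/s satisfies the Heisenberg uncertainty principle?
No, it violates the uncertainty principle (impossible measurement).

Calculate the product ΔxΔp:
ΔxΔp = (3.540e-09 m) × (1.134e-26 kg·m/s)
ΔxΔp = 4.014e-35 J·s

Compare to the minimum allowed value ℏ/2:
ℏ/2 = 5.273e-35 J·s

Since ΔxΔp = 4.014e-35 J·s < 5.273e-35 J·s = ℏ/2,
the measurement violates the uncertainty principle.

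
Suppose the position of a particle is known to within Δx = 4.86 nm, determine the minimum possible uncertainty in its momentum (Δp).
1.085 × 10^-26 kg·m/s

Using the Heisenberg uncertainty principle:
ΔxΔp ≥ ℏ/2

The minimum uncertainty in momentum is:
Δp_min = ℏ/(2Δx)
Δp_min = (1.055e-34 J·s) / (2 × 4.860e-09 m)
Δp_min = 1.085e-26 kg·m/s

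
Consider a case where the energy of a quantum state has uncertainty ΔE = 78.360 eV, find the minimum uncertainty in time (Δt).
4.200 as

Using the energy-time uncertainty principle:
ΔEΔt ≥ ℏ/2

The minimum uncertainty in time is:
Δt_min = ℏ/(2ΔE)
Δt_min = (1.055e-34 J·s) / (2 × 1.255e-17 J)
Δt_min = 4.200e-18 s = 4.200 as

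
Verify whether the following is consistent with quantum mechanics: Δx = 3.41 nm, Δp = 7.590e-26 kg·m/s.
Yes, it satisfies the uncertainty principle.

Calculate the product ΔxΔp:
ΔxΔp = (3.410e-09 m) × (7.590e-26 kg·m/s)
ΔxΔp = 2.588e-34 J·s

Compare to the minimum allowed value ℏ/2:
ℏ/2 = 5.273e-35 J·s

Since ΔxΔp = 2.588e-34 J·s ≥ 5.273e-35 J·s = ℏ/2,
the measurement satisfies the uncertainty principle.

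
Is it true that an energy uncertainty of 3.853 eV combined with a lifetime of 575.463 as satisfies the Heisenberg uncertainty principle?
Yes, it satisfies the uncertainty relation.

Calculate the product ΔEΔt:
ΔE = 3.853 eV = 6.173e-19 J
ΔEΔt = (6.173e-19 J) × (5.755e-16 s)
ΔEΔt = 3.552e-34 J·s

Compare to the minimum allowed value ℏ/2:
ℏ/2 = 5.273e-35 J·s

Since ΔEΔt = 3.552e-34 J·s ≥ 5.273e-35 J·s = ℏ/2,
this satisfies the uncertainty relation.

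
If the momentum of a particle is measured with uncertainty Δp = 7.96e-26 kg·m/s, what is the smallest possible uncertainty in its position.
662.419 pm

Using the Heisenberg uncertainty principle:
ΔxΔp ≥ ℏ/2

The minimum uncertainty in position is:
Δx_min = ℏ/(2Δp)
Δx_min = (1.055e-34 J·s) / (2 × 7.960e-26 kg·m/s)
Δx_min = 6.624e-10 m = 662.419 pm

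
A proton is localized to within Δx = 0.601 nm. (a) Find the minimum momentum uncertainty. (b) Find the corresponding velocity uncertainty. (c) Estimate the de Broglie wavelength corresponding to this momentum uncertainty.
(a) Δp_min = 8.773 × 10^-26 kg·m/s
(b) Δv_min = 52.453 m/s
(c) λ_dB = 7.552 nm

Step-by-step:

(a) From the uncertainty principle:
Δp_min = ℏ/(2Δx) = (1.055e-34 J·s)/(2 × 6.010e-10 m) = 8.773e-26 kg·m/s

(b) The velocity uncertainty:
Δv = Δp/m = (8.773e-26 kg·m/s)/(1.673e-27 kg) = 5.245e+01 m/s = 52.453 m/s

(c) The de Broglie wavelength for this momentum:
λ = h/p = (6.626e-34 J·s)/(8.773e-26 kg·m/s) = 7.552e-09 m = 7.552 nm

Note: The de Broglie wavelength is comparable to the localization size, as expected from wave-particle duality.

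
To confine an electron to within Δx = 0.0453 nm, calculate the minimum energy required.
4.642 eV

Localizing a particle requires giving it sufficient momentum uncertainty:

1. From uncertainty principle: Δp ≥ ℏ/(2Δx)
   Δp_min = (1.055e-34 J·s) / (2 × 4.530e-11 m)
   Δp_min = 1.164e-24 kg·m/s

2. This momentum uncertainty corresponds to kinetic energy:
   KE ≈ (Δp)²/(2m) = (1.164e-24)²/(2 × 9.109e-31 kg)
   KE = 7.437e-19 J = 4.642 eV

Tighter localization requires more energy.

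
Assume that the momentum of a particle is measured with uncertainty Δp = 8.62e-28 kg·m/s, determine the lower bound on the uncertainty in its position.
61.170 nm

Using the Heisenberg uncertainty principle:
ΔxΔp ≥ ℏ/2

The minimum uncertainty in position is:
Δx_min = ℏ/(2Δp)
Δx_min = (1.055e-34 J·s) / (2 × 8.620e-28 kg·m/s)
Δx_min = 6.117e-08 m = 61.170 nm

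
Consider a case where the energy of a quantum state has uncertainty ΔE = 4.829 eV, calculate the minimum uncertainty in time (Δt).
68.152 as

Using the energy-time uncertainty principle:
ΔEΔt ≥ ℏ/2

The minimum uncertainty in time is:
Δt_min = ℏ/(2ΔE)
Δt_min = (1.055e-34 J·s) / (2 × 7.737e-19 J)
Δt_min = 6.815e-17 s = 68.152 as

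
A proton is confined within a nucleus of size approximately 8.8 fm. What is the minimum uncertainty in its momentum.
5.992 × 10^-21 kg·m/s

Using the Heisenberg uncertainty principle:
ΔxΔp ≥ ℏ/2

With Δx ≈ L = 8.800e-15 m (the confinement size):
Δp_min = ℏ/(2Δx)
Δp_min = (1.055e-34 J·s) / (2 × 8.800e-15 m)
Δp_min = 5.992e-21 kg·m/s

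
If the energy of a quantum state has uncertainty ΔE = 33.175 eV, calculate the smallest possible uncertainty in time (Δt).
9.920 as

Using the energy-time uncertainty principle:
ΔEΔt ≥ ℏ/2

The minimum uncertainty in time is:
Δt_min = ℏ/(2ΔE)
Δt_min = (1.055e-34 J·s) / (2 × 5.315e-18 J)
Δt_min = 9.920e-18 s = 9.920 as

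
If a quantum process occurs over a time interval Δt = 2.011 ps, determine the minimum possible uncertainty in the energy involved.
163.653 μeV

Using the energy-time uncertainty principle:
ΔEΔt ≥ ℏ/2

The minimum uncertainty in energy is:
ΔE_min = ℏ/(2Δt)
ΔE_min = (1.055e-34 J·s) / (2 × 2.011e-12 s)
ΔE_min = 2.622e-23 J = 163.653 μeV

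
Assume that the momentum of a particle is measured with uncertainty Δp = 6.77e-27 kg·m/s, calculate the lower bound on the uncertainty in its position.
7.789 nm

Using the Heisenberg uncertainty principle:
ΔxΔp ≥ ℏ/2

The minimum uncertainty in position is:
Δx_min = ℏ/(2Δp)
Δx_min = (1.055e-34 J·s) / (2 × 6.770e-27 kg·m/s)
Δx_min = 7.789e-09 m = 7.789 nm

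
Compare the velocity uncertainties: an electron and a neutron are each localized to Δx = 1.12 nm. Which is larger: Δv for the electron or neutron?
The electron has the larger minimum velocity uncertainty, by a ratio of 1838.7.

For both particles, Δp_min = ℏ/(2Δx) = 4.708e-26 kg·m/s (same for both).

The velocity uncertainty is Δv = Δp/m:
- electron: Δv = 4.708e-26 / 9.109e-31 = 5.168e+04 m/s = 51.682 km/s
- neutron: Δv = 4.708e-26 / 1.675e-27 = 2.811e+01 m/s = 28.108 m/s

Ratio: 5.168e+04 / 2.811e+01 = 1838.7

The lighter particle has larger velocity uncertainty because Δv ∝ 1/m.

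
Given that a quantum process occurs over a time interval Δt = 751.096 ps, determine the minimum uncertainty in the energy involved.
438.168 neV

Using the energy-time uncertainty principle:
ΔEΔt ≥ ℏ/2

The minimum uncertainty in energy is:
ΔE_min = ℏ/(2Δt)
ΔE_min = (1.055e-34 J·s) / (2 × 7.511e-10 s)
ΔE_min = 7.020e-26 J = 438.168 neV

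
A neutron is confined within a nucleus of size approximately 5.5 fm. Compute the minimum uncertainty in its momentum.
9.587 × 10^-21 kg·m/s

Using the Heisenberg uncertainty principle:
ΔxΔp ≥ ℏ/2

With Δx ≈ L = 5.500e-15 m (the confinement size):
Δp_min = ℏ/(2Δx)
Δp_min = (1.055e-34 J·s) / (2 × 5.500e-15 m)
Δp_min = 9.587e-21 kg·m/s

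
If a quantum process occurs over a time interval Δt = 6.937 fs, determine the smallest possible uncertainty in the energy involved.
47.442 meV

Using the energy-time uncertainty principle:
ΔEΔt ≥ ℏ/2

The minimum uncertainty in energy is:
ΔE_min = ℏ/(2Δt)
ΔE_min = (1.055e-34 J·s) / (2 × 6.937e-15 s)
ΔE_min = 7.601e-21 J = 47.442 meV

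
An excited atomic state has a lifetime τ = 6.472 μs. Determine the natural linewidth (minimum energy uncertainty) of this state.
50.851 peV

Using the energy-time uncertainty principle:
ΔEΔt ≥ ℏ/2

The lifetime τ represents the time uncertainty Δt.
The natural linewidth (minimum energy uncertainty) is:

ΔE = ℏ/(2τ)
ΔE = (1.055e-34 J·s) / (2 × 6.472e-06 s)
ΔE = 8.147e-30 J = 50.851 peV

This natural linewidth limits the precision of spectroscopic measurements.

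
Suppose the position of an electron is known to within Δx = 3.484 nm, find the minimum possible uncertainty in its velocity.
16.614 km/s

Using the Heisenberg uncertainty principle and Δp = mΔv:
ΔxΔp ≥ ℏ/2
Δx(mΔv) ≥ ℏ/2

The minimum uncertainty in velocity is:
Δv_min = ℏ/(2mΔx)
Δv_min = (1.055e-34 J·s) / (2 × 9.109e-31 kg × 3.484e-09 m)
Δv_min = 1.661e+04 m/s = 16.614 km/s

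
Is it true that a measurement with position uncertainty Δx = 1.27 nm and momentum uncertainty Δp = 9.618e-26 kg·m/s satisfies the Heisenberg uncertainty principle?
Yes, it satisfies the uncertainty principle.

Calculate the product ΔxΔp:
ΔxΔp = (1.270e-09 m) × (9.618e-26 kg·m/s)
ΔxΔp = 1.221e-34 J·s

Compare to the minimum allowed value ℏ/2:
ℏ/2 = 5.273e-35 J·s

Since ΔxΔp = 1.221e-34 J·s ≥ 5.273e-35 J·s = ℏ/2,
the measurement satisfies the uncertainty principle.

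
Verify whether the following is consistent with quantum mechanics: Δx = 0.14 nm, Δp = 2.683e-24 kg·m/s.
Yes, it satisfies the uncertainty principle.

Calculate the product ΔxΔp:
ΔxΔp = (1.400e-10 m) × (2.683e-24 kg·m/s)
ΔxΔp = 3.756e-34 J·s

Compare to the minimum allowed value ℏ/2:
ℏ/2 = 5.273e-35 J·s

Since ΔxΔp = 3.756e-34 J·s ≥ 5.273e-35 J·s = ℏ/2,
the measurement satisfies the uncertainty principle.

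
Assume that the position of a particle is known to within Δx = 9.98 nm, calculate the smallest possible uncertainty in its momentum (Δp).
5.283 × 10^-27 kg·m/s

Using the Heisenberg uncertainty principle:
ΔxΔp ≥ ℏ/2

The minimum uncertainty in momentum is:
Δp_min = ℏ/(2Δx)
Δp_min = (1.055e-34 J·s) / (2 × 9.980e-09 m)
Δp_min = 5.283e-27 kg·m/s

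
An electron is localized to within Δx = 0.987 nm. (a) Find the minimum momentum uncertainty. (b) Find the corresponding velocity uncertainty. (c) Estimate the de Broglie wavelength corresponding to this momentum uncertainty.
(a) Δp_min = 5.342 × 10^-26 kg·m/s
(b) Δv_min = 58.646 km/s
(c) λ_dB = 12.403 nm

Step-by-step:

(a) From the uncertainty principle:
Δp_min = ℏ/(2Δx) = (1.055e-34 J·s)/(2 × 9.870e-10 m) = 5.342e-26 kg·m/s

(b) The velocity uncertainty:
Δv = Δp/m = (5.342e-26 kg·m/s)/(9.109e-31 kg) = 5.865e+04 m/s = 58.646 km/s

(c) The de Broglie wavelength for this momentum:
λ = h/p = (6.626e-34 J·s)/(5.342e-26 kg·m/s) = 1.240e-08 m = 12.403 nm

Note: The de Broglie wavelength is comparable to the localization size, as expected from wave-particle duality.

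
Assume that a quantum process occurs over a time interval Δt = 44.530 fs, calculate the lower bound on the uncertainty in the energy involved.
7.391 meV

Using the energy-time uncertainty principle:
ΔEΔt ≥ ℏ/2

The minimum uncertainty in energy is:
ΔE_min = ℏ/(2Δt)
ΔE_min = (1.055e-34 J·s) / (2 × 4.453e-14 s)
ΔE_min = 1.184e-21 J = 7.391 meV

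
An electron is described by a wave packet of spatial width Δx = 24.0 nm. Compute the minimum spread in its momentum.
2.197 × 10^-27 kg·m/s

For a wave packet, the spatial width Δx and momentum spread Δp are related by the uncertainty principle:
ΔxΔp ≥ ℏ/2

The minimum momentum spread is:
Δp_min = ℏ/(2Δx)
Δp_min = (1.055e-34 J·s) / (2 × 2.400e-08 m)
Δp_min = 2.197e-27 kg·m/s

A wave packet cannot have both a well-defined position and well-defined momentum.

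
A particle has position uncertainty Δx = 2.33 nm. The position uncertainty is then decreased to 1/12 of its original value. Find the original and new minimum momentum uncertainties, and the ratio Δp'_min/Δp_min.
Original Δp_min = 2.263 × 10^-26 kg·m/s; new Δp'_min = 2.716 × 10^-25 kg·m/s; ratio Δp'_min/Δp_min = 12.

From the uncertainty principle ΔxΔp ≥ ℏ/2, the minimum momentum uncertainty is Δp_min = ℏ/(2Δx).

Original (Δx = 2.33 nm = 2.330e-09 m):
Δp_min = (1.055e-34 J·s)/(2 × 2.330e-09 m) = 2.263e-26 kg·m/s

When Δx → (1/12)Δx:
Δp'_min = ℏ/(2 × (1/12)Δx) = 12 × ℏ/(2Δx) = 12 × Δp_min
Δp'_min = 12 × 2.263e-26 kg·m/s = 2.716e-25 kg·m/s

Since Δp_min ∝ 1/Δx, when Δx is decreased to 1/12 of its original value, Δp_min increases to 12 times its original value.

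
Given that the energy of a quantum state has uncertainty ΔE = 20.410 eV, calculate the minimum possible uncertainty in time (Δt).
16.125 as

Using the energy-time uncertainty principle:
ΔEΔt ≥ ℏ/2

The minimum uncertainty in time is:
Δt_min = ℏ/(2ΔE)
Δt_min = (1.055e-34 J·s) / (2 × 3.270e-18 J)
Δt_min = 1.612e-17 s = 16.125 as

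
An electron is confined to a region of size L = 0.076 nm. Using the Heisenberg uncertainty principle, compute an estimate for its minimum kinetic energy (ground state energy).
1.649 eV

Using the uncertainty principle to estimate ground state energy:

1. The position uncertainty is approximately the confinement size:
   Δx ≈ L = 7.600e-11 m

2. From ΔxΔp ≥ ℏ/2, the minimum momentum uncertainty is:
   Δp ≈ ℏ/(2L) = 6.938e-25 kg·m/s

3. The kinetic energy is approximately:
   KE ≈ (Δp)²/(2m) = (6.938e-25)²/(2 × 9.109e-31 kg)
   KE ≈ 2.642e-19 J = 1.649 eV

This is an order-of-magnitude estimate of the ground state energy.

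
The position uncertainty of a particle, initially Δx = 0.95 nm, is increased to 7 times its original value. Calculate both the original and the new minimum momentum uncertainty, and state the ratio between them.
Original Δp_min = 5.550 × 10^-26 kg·m/s; new Δp'_min = 7.929 × 10^-27 kg·m/s; ratio Δp'_min/Δp_min = 1/7.

From the uncertainty principle ΔxΔp ≥ ℏ/2, the minimum momentum uncertainty is Δp_min = ℏ/(2Δx).

Original (Δx = 0.95 nm = 9.500e-10 m):
Δp_min = (1.055e-34 J·s)/(2 × 9.500e-10 m) = 5.550e-26 kg·m/s

When Δx → 7Δx:
Δp'_min = ℏ/(2 × 7Δx) = (1/7) × ℏ/(2Δx) = (1/7) × Δp_min
Δp'_min = 1/7 × 5.550e-26 kg·m/s = 7.929e-27 kg·m/s

Since Δp_min ∝ 1/Δx, when Δx is increased to 7 times its original value, Δp_min decreases to 1/7 of its original value.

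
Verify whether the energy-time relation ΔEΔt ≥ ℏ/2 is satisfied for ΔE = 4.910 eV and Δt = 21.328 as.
No, it violates the uncertainty relation.

Calculate the product ΔEΔt:
ΔE = 4.910 eV = 7.867e-19 J
ΔEΔt = (7.867e-19 J) × (2.133e-17 s)
ΔEΔt = 1.678e-35 J·s

Compare to the minimum allowed value ℏ/2:
ℏ/2 = 5.273e-35 J·s

Since ΔEΔt = 1.678e-35 J·s < 5.273e-35 J·s = ℏ/2,
this violates the uncertainty relation.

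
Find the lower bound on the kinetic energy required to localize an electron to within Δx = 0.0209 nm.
21.806 eV

Localizing a particle requires giving it sufficient momentum uncertainty:

1. From uncertainty principle: Δp ≥ ℏ/(2Δx)
   Δp_min = (1.055e-34 J·s) / (2 × 2.090e-11 m)
   Δp_min = 2.523e-24 kg·m/s

2. This momentum uncertainty corresponds to kinetic energy:
   KE ≈ (Δp)²/(2m) = (2.523e-24)²/(2 × 9.109e-31 kg)
   KE = 3.494e-18 J = 21.806 eV

Tighter localization requires more energy.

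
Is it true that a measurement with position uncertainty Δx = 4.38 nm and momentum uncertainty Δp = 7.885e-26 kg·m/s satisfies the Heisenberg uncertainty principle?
Yes, it satisfies the uncertainty principle.

Calculate the product ΔxΔp:
ΔxΔp = (4.380e-09 m) × (7.885e-26 kg·m/s)
ΔxΔp = 3.454e-34 J·s

Compare to the minimum allowed value ℏ/2:
ℏ/2 = 5.273e-35 J·s

Since ΔxΔp = 3.454e-34 J·s ≥ 5.273e-35 J·s = ℏ/2,
the measurement satisfies the uncertainty principle.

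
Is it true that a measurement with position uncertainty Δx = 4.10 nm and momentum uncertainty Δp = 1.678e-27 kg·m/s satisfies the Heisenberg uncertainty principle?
No, it violates the uncertainty principle (impossible measurement).

Calculate the product ΔxΔp:
ΔxΔp = (4.100e-09 m) × (1.678e-27 kg·m/s)
ΔxΔp = 6.880e-36 J·s

Compare to the minimum allowed value ℏ/2:
ℏ/2 = 5.273e-35 J·s

Since ΔxΔp = 6.880e-36 J·s < 5.273e-35 J·s = ℏ/2,
the measurement violates the uncertainty principle.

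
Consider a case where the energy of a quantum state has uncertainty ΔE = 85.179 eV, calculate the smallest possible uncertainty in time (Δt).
3.864 as

Using the energy-time uncertainty principle:
ΔEΔt ≥ ℏ/2

The minimum uncertainty in time is:
Δt_min = ℏ/(2ΔE)
Δt_min = (1.055e-34 J·s) / (2 × 1.365e-17 J)
Δt_min = 3.864e-18 s = 3.864 as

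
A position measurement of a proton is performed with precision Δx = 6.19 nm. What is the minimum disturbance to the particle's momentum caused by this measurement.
8.518 × 10^-27 kg·m/s

The uncertainty principle implies that measuring position disturbs momentum:
ΔxΔp ≥ ℏ/2

When we measure position with precision Δx, we necessarily introduce a momentum uncertainty:
Δp ≥ ℏ/(2Δx)
Δp_min = (1.055e-34 J·s) / (2 × 6.190e-09 m)
Δp_min = 8.518e-27 kg·m/s

The more precisely we measure position, the greater the momentum disturbance.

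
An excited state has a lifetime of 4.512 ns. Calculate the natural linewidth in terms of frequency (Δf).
17.637 MHz

Using the energy-time uncertainty principle and E = hf:
ΔEΔt ≥ ℏ/2
hΔf·Δt ≥ ℏ/2

The minimum frequency uncertainty is:
Δf = ℏ/(2hτ) = 1/(4πτ)
Δf = 1/(4π × 4.512e-09 s)
Δf = 1.764e+07 Hz = 17.637 MHz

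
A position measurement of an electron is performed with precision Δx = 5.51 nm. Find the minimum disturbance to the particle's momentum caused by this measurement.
9.570 × 10^-27 kg·m/s

The uncertainty principle implies that measuring position disturbs momentum:
ΔxΔp ≥ ℏ/2

When we measure position with precision Δx, we necessarily introduce a momentum uncertainty:
Δp ≥ ℏ/(2Δx)
Δp_min = (1.055e-34 J·s) / (2 × 5.510e-09 m)
Δp_min = 9.570e-27 kg·m/s

The more precisely we measure position, the greater the momentum disturbance.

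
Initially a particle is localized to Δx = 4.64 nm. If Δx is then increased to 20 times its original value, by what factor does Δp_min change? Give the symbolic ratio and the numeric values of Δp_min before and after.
Original Δp_min = 1.136 × 10^-26 kg·m/s; new Δp'_min = 5.682 × 10^-28 kg·m/s; ratio Δp'_min/Δp_min = 1/20.

From the uncertainty principle ΔxΔp ≥ ℏ/2, the minimum momentum uncertainty is Δp_min = ℏ/(2Δx).

Original (Δx = 4.64 nm = 4.640e-09 m):
Δp_min = (1.055e-34 J·s)/(2 × 4.640e-09 m) = 1.136e-26 kg·m/s

When Δx → 20Δx:
Δp'_min = ℏ/(2 × 20Δx) = (1/20) × ℏ/(2Δx) = (1/20) × Δp_min
Δp'_min = 1/20 × 1.136e-26 kg·m/s = 5.682e-28 kg·m/s

Since Δp_min ∝ 1/Δx, when Δx is increased to 20 times its original value, Δp_min decreases to 1/20 of its original value.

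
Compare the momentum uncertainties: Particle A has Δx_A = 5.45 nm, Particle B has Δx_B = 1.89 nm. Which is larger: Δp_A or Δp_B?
Particle B has the larger minimum momentum uncertainty, by a factor of 2.88.

For each particle, the minimum momentum uncertainty is Δp_min = ℏ/(2Δx):

Particle A: Δp_A = ℏ/(2×5.450e-09 m) = 9.675e-27 kg·m/s
Particle B: Δp_B = ℏ/(2×1.890e-09 m) = 2.790e-26 kg·m/s

Ratio: Δp_B/Δp_A = 2.88

Since Δp_min ∝ 1/Δx, the particle with smaller position uncertainty (B) has larger momentum uncertainty.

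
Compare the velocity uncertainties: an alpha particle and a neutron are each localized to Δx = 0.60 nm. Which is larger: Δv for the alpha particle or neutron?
The neutron has the larger minimum velocity uncertainty, by a ratio of 4.0.

For both particles, Δp_min = ℏ/(2Δx) = 8.788e-26 kg·m/s (same for both).

The velocity uncertainty is Δv = Δp/m:
- alpha particle: Δv = 8.788e-26 / 6.645e-27 = 1.323e+01 m/s = 13.226 m/s
- neutron: Δv = 8.788e-26 / 1.675e-27 = 5.247e+01 m/s = 52.469 m/s

Ratio: 5.247e+01 / 1.323e+01 = 4.0

The lighter particle has larger velocity uncertainty because Δv ∝ 1/m.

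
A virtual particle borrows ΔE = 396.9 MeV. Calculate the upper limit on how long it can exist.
8.292 × 10^-25 s

Using the energy-time uncertainty principle:
ΔEΔt ≥ ℏ/2

For a virtual particle borrowing energy ΔE, the maximum lifetime is:
Δt_max = ℏ/(2ΔE)

Converting energy:
ΔE = 396.9 MeV = 6.359e-11 J

Δt_max = (1.055e-34 J·s) / (2 × 6.359e-11 J)
Δt_max = 8.292e-25 s = 8.292 × 10^-25 s

Virtual particles with higher borrowed energy exist for shorter times.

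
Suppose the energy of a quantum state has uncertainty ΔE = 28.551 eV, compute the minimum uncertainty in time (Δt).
11.527 as

Using the energy-time uncertainty principle:
ΔEΔt ≥ ℏ/2

The minimum uncertainty in time is:
Δt_min = ℏ/(2ΔE)
Δt_min = (1.055e-34 J·s) / (2 × 4.574e-18 J)
Δt_min = 1.153e-17 s = 11.527 as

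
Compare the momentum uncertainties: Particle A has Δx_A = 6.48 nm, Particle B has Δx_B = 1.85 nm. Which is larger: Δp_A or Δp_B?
Particle B has the larger minimum momentum uncertainty, by a factor of 3.50.

For each particle, the minimum momentum uncertainty is Δp_min = ℏ/(2Δx):

Particle A: Δp_A = ℏ/(2×6.480e-09 m) = 8.137e-27 kg·m/s
Particle B: Δp_B = ℏ/(2×1.850e-09 m) = 2.850e-26 kg·m/s

Ratio: Δp_B/Δp_A = 3.50

Since Δp_min ∝ 1/Δx, the particle with smaller position uncertainty (B) has larger momentum uncertainty.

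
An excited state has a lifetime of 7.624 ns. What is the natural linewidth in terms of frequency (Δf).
10.438 MHz

Using the energy-time uncertainty principle and E = hf:
ΔEΔt ≥ ℏ/2
hΔf·Δt ≥ ℏ/2

The minimum frequency uncertainty is:
Δf = ℏ/(2hτ) = 1/(4πτ)
Δf = 1/(4π × 7.624e-09 s)
Δf = 1.044e+07 Hz = 10.438 MHz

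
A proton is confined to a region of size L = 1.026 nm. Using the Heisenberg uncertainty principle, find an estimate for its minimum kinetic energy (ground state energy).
4.928 μeV

Using the uncertainty principle to estimate ground state energy:

1. The position uncertainty is approximately the confinement size:
   Δx ≈ L = 1.026e-09 m

2. From ΔxΔp ≥ ℏ/2, the minimum momentum uncertainty is:
   Δp ≈ ℏ/(2L) = 5.139e-26 kg·m/s

3. The kinetic energy is approximately:
   KE ≈ (Δp)²/(2m) = (5.139e-26)²/(2 × 1.673e-27 kg)
   KE ≈ 7.895e-25 J = 4.928 μeV

This is an order-of-magnitude estimate of the ground state energy.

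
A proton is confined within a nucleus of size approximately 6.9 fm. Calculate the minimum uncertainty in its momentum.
7.642 × 10^-21 kg·m/s

Using the Heisenberg uncertainty principle:
ΔxΔp ≥ ℏ/2

With Δx ≈ L = 6.900e-15 m (the confinement size):
Δp_min = ℏ/(2Δx)
Δp_min = (1.055e-34 J·s) / (2 × 6.900e-15 m)
Δp_min = 7.642e-21 kg·m/s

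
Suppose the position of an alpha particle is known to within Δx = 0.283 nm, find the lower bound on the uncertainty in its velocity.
28.041 m/s

Using the Heisenberg uncertainty principle and Δp = mΔv:
ΔxΔp ≥ ℏ/2
Δx(mΔv) ≥ ℏ/2

The minimum uncertainty in velocity is:
Δv_min = ℏ/(2mΔx)
Δv_min = (1.055e-34 J·s) / (2 × 6.645e-27 kg × 2.830e-10 m)
Δv_min = 2.804e+01 m/s = 28.041 m/s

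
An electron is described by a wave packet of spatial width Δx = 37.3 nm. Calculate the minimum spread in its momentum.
1.414 × 10^-27 kg·m/s

For a wave packet, the spatial width Δx and momentum spread Δp are related by the uncertainty principle:
ΔxΔp ≥ ℏ/2

The minimum momentum spread is:
Δp_min = ℏ/(2Δx)
Δp_min = (1.055e-34 J·s) / (2 × 3.730e-08 m)
Δp_min = 1.414e-27 kg·m/s

A wave packet cannot have both a well-defined position and well-defined momentum.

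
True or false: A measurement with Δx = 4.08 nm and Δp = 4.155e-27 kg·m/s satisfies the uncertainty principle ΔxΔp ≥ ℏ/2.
No, it violates the uncertainty principle (impossible measurement).

Calculate the product ΔxΔp:
ΔxΔp = (4.080e-09 m) × (4.155e-27 kg·m/s)
ΔxΔp = 1.695e-35 J·s

Compare to the minimum allowed value ℏ/2:
ℏ/2 = 5.273e-35 J·s

Since ΔxΔp = 1.695e-35 J·s < 5.273e-35 J·s = ℏ/2,
the measurement violates the uncertainty principle.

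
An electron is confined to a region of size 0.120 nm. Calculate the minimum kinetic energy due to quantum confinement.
661.455 meV

Using the uncertainty principle:

1. Position uncertainty: Δx ≈ 1.200e-10 m
2. Minimum momentum uncertainty: Δp = ℏ/(2Δx) = 4.394e-25 kg·m/s
3. Minimum kinetic energy:
   KE = (Δp)²/(2m) = (4.394e-25)²/(2 × 9.109e-31 kg)
   KE = 1.060e-19 J = 661.455 meV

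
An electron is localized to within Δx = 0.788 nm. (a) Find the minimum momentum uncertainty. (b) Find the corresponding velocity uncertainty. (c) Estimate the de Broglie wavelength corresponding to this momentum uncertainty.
(a) Δp_min = 6.691 × 10^-26 kg·m/s
(b) Δv_min = 73.457 km/s
(c) λ_dB = 9.902 nm

Step-by-step:

(a) From the uncertainty principle:
Δp_min = ℏ/(2Δx) = (1.055e-34 J·s)/(2 × 7.880e-10 m) = 6.691e-26 kg·m/s

(b) The velocity uncertainty:
Δv = Δp/m = (6.691e-26 kg·m/s)/(9.109e-31 kg) = 7.346e+04 m/s = 73.457 km/s

(c) The de Broglie wavelength for this momentum:
λ = h/p = (6.626e-34 J·s)/(6.691e-26 kg·m/s) = 9.902e-09 m = 9.902 nm

Note: The de Broglie wavelength is comparable to the localization size, as expected from wave-particle duality.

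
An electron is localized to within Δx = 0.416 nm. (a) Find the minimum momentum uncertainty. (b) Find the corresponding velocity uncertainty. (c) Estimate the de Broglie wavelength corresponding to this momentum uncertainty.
(a) Δp_min = 1.268 × 10^-25 kg·m/s
(b) Δv_min = 139.144 km/s
(c) λ_dB = 5.228 nm

Step-by-step:

(a) From the uncertainty principle:
Δp_min = ℏ/(2Δx) = (1.055e-34 J·s)/(2 × 4.160e-10 m) = 1.268e-25 kg·m/s

(b) The velocity uncertainty:
Δv = Δp/m = (1.268e-25 kg·m/s)/(9.109e-31 kg) = 1.391e+05 m/s = 139.144 km/s

(c) The de Broglie wavelength for this momentum:
λ = h/p = (6.626e-34 J·s)/(1.268e-25 kg·m/s) = 5.228e-09 m = 5.228 nm

Note: The de Broglie wavelength is comparable to the localization size, as expected from wave-particle duality.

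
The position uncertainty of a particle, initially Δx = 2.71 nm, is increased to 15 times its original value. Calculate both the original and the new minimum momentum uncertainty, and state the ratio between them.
Original Δp_min = 1.946 × 10^-26 kg·m/s; new Δp'_min = 1.297 × 10^-27 kg·m/s; ratio Δp'_min/Δp_min = 1/15.

From the uncertainty principle ΔxΔp ≥ ℏ/2, the minimum momentum uncertainty is Δp_min = ℏ/(2Δx).

Original (Δx = 2.71 nm = 2.710e-09 m):
Δp_min = (1.055e-34 J·s)/(2 × 2.710e-09 m) = 1.946e-26 kg·m/s

When Δx → 15Δx:
Δp'_min = ℏ/(2 × 15Δx) = (1/15) × ℏ/(2Δx) = (1/15) × Δp_min
Δp'_min = 1/15 × 1.946e-26 kg·m/s = 1.297e-27 kg·m/s

Since Δp_min ∝ 1/Δx, when Δx is increased to 15 times its original value, Δp_min decreases to 1/15 of its original value.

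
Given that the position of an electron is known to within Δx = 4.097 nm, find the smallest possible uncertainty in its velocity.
14.128 km/s

Using the Heisenberg uncertainty principle and Δp = mΔv:
ΔxΔp ≥ ℏ/2
Δx(mΔv) ≥ ℏ/2

The minimum uncertainty in velocity is:
Δv_min = ℏ/(2mΔx)
Δv_min = (1.055e-34 J·s) / (2 × 9.109e-31 kg × 4.097e-09 m)
Δv_min = 1.413e+04 m/s = 14.128 km/s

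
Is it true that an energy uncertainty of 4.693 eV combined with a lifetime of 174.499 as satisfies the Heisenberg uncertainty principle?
Yes, it satisfies the uncertainty relation.

Calculate the product ΔEΔt:
ΔE = 4.693 eV = 7.519e-19 J
ΔEΔt = (7.519e-19 J) × (1.745e-16 s)
ΔEΔt = 1.312e-34 J·s

Compare to the minimum allowed value ℏ/2:
ℏ/2 = 5.273e-35 J·s

Since ΔEΔt = 1.312e-34 J·s ≥ 5.273e-35 J·s = ℏ/2,
this satisfies the uncertainty relation.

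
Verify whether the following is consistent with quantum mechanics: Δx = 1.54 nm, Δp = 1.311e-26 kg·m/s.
No, it violates the uncertainty principle (impossible measurement).

Calculate the product ΔxΔp:
ΔxΔp = (1.540e-09 m) × (1.311e-26 kg·m/s)
ΔxΔp = 2.019e-35 J·s

Compare to the minimum allowed value ℏ/2:
ℏ/2 = 5.273e-35 J·s

Since ΔxΔp = 2.019e-35 J·s < 5.273e-35 J·s = ℏ/2,
the measurement violates the uncertainty principle.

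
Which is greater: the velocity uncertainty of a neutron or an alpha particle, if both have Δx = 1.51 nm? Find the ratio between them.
The neutron has the larger minimum velocity uncertainty, by a ratio of 4.0.

For both particles, Δp_min = ℏ/(2Δx) = 3.492e-26 kg·m/s (same for both).

The velocity uncertainty is Δv = Δp/m:
- neutron: Δv = 3.492e-26 / 1.675e-27 = 2.085e+01 m/s = 20.848 m/s
- alpha particle: Δv = 3.492e-26 / 6.645e-27 = 5.255e+00 m/s = 5.255 m/s

Ratio: 2.085e+01 / 5.255e+00 = 4.0

The lighter particle has larger velocity uncertainty because Δv ∝ 1/m.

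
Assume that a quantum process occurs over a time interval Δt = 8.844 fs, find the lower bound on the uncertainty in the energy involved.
37.212 meV

Using the energy-time uncertainty principle:
ΔEΔt ≥ ℏ/2

The minimum uncertainty in energy is:
ΔE_min = ℏ/(2Δt)
ΔE_min = (1.055e-34 J·s) / (2 × 8.844e-15 s)
ΔE_min = 5.962e-21 J = 37.212 meV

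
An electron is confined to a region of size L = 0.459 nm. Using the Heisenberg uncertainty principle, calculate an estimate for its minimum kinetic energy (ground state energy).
45.210 meV

Using the uncertainty principle to estimate ground state energy:

1. The position uncertainty is approximately the confinement size:
   Δx ≈ L = 4.590e-10 m

2. From ΔxΔp ≥ ℏ/2, the minimum momentum uncertainty is:
   Δp ≈ ℏ/(2L) = 1.149e-25 kg·m/s

3. The kinetic energy is approximately:
   KE ≈ (Δp)²/(2m) = (1.149e-25)²/(2 × 9.109e-31 kg)
   KE ≈ 7.243e-21 J = 45.210 meV

This is an order-of-magnitude estimate of the ground state energy.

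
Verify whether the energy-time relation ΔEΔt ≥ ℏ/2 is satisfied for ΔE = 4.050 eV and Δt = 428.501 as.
Yes, it satisfies the uncertainty relation.

Calculate the product ΔEΔt:
ΔE = 4.050 eV = 6.489e-19 J
ΔEΔt = (6.489e-19 J) × (4.285e-16 s)
ΔEΔt = 2.780e-34 J·s

Compare to the minimum allowed value ℏ/2:
ℏ/2 = 5.273e-35 J·s

Since ΔEΔt = 2.780e-34 J·s ≥ 5.273e-35 J·s = ℏ/2,
this satisfies the uncertainty relation.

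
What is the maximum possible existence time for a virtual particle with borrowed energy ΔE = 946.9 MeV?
3.476 × 10^-25 s

Using the energy-time uncertainty principle:
ΔEΔt ≥ ℏ/2

For a virtual particle borrowing energy ΔE, the maximum lifetime is:
Δt_max = ℏ/(2ΔE)

Converting energy:
ΔE = 946.9 MeV = 1.517e-10 J

Δt_max = (1.055e-34 J·s) / (2 × 1.517e-10 J)
Δt_max = 3.476e-25 s = 3.476 × 10^-25 s

Virtual particles with higher borrowed energy exist for shorter times.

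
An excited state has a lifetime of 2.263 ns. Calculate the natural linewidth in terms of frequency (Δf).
35.165 MHz

Using the energy-time uncertainty principle and E = hf:
ΔEΔt ≥ ℏ/2
hΔf·Δt ≥ ℏ/2

The minimum frequency uncertainty is:
Δf = ℏ/(2hτ) = 1/(4πτ)
Δf = 1/(4π × 2.263e-09 s)
Δf = 3.516e+07 Hz = 35.165 MHz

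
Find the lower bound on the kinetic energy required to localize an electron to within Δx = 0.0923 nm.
1.118 eV

Localizing a particle requires giving it sufficient momentum uncertainty:

1. From uncertainty principle: Δp ≥ ℏ/(2Δx)
   Δp_min = (1.055e-34 J·s) / (2 × 9.230e-11 m)
   Δp_min = 5.713e-25 kg·m/s

2. This momentum uncertainty corresponds to kinetic energy:
   KE ≈ (Δp)²/(2m) = (5.713e-25)²/(2 × 9.109e-31 kg)
   KE = 1.791e-19 J = 1.118 eV

Tighter localization requires more energy.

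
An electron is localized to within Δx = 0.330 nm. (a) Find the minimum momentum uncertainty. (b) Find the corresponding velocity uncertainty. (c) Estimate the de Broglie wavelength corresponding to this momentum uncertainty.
(a) Δp_min = 1.598 × 10^-25 kg·m/s
(b) Δv_min = 175.406 km/s
(c) λ_dB = 4.147 nm

Step-by-step:

(a) From the uncertainty principle:
Δp_min = ℏ/(2Δx) = (1.055e-34 J·s)/(2 × 3.300e-10 m) = 1.598e-25 kg·m/s

(b) The velocity uncertainty:
Δv = Δp/m = (1.598e-25 kg·m/s)/(9.109e-31 kg) = 1.754e+05 m/s = 175.406 km/s

(c) The de Broglie wavelength for this momentum:
λ = h/p = (6.626e-34 J·s)/(1.598e-25 kg·m/s) = 4.147e-09 m = 4.147 nm

Note: The de Broglie wavelength is comparable to the localization size, as expected from wave-particle duality.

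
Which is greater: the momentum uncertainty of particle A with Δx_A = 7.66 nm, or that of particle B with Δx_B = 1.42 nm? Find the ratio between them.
Particle B has the larger minimum momentum uncertainty, by a factor of 5.39.

For each particle, the minimum momentum uncertainty is Δp_min = ℏ/(2Δx):

Particle A: Δp_A = ℏ/(2×7.660e-09 m) = 6.884e-27 kg·m/s
Particle B: Δp_B = ℏ/(2×1.420e-09 m) = 3.713e-26 kg·m/s

Ratio: Δp_B/Δp_A = 5.39

Since Δp_min ∝ 1/Δx, the particle with smaller position uncertainty (B) has larger momentum uncertainty.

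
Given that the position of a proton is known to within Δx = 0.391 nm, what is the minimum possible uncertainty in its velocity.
80.625 m/s

Using the Heisenberg uncertainty principle and Δp = mΔv:
ΔxΔp ≥ ℏ/2
Δx(mΔv) ≥ ℏ/2

The minimum uncertainty in velocity is:
Δv_min = ℏ/(2mΔx)
Δv_min = (1.055e-34 J·s) / (2 × 1.673e-27 kg × 3.910e-10 m)
Δv_min = 8.063e+01 m/s = 80.625 m/s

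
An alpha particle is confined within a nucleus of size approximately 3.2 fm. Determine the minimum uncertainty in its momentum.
1.648 × 10^-20 kg·m/s

Using the Heisenberg uncertainty principle:
ΔxΔp ≥ ℏ/2

With Δx ≈ L = 3.200e-15 m (the confinement size):
Δp_min = ℏ/(2Δx)
Δp_min = (1.055e-34 J·s) / (2 × 3.200e-15 m)
Δp_min = 1.648e-20 kg·m/s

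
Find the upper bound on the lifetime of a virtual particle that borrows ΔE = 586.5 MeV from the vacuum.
5.611 × 10^-25 s

Using the energy-time uncertainty principle:
ΔEΔt ≥ ℏ/2

For a virtual particle borrowing energy ΔE, the maximum lifetime is:
Δt_max = ℏ/(2ΔE)

Converting energy:
ΔE = 586.5 MeV = 9.397e-11 J

Δt_max = (1.055e-34 J·s) / (2 × 9.397e-11 J)
Δt_max = 5.611e-25 s = 5.611 × 10^-25 s

Virtual particles with higher borrowed energy exist for shorter times.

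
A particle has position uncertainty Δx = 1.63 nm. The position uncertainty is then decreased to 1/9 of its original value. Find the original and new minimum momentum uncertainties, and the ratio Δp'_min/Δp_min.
Original Δp_min = 3.235 × 10^-26 kg·m/s; new Δp'_min = 2.911 × 10^-25 kg·m/s; ratio Δp'_min/Δp_min = 9.

From the uncertainty principle ΔxΔp ≥ ℏ/2, the minimum momentum uncertainty is Δp_min = ℏ/(2Δx).

Original (Δx = 1.63 nm = 1.630e-09 m):
Δp_min = (1.055e-34 J·s)/(2 × 1.630e-09 m) = 3.235e-26 kg·m/s

When Δx → (1/9)Δx:
Δp'_min = ℏ/(2 × (1/9)Δx) = 9 × ℏ/(2Δx) = 9 × Δp_min
Δp'_min = 9 × 3.235e-26 kg·m/s = 2.911e-25 kg·m/s

Since Δp_min ∝ 1/Δx, when Δx is decreased to 1/9 of its original value, Δp_min increases to 9 times its original value.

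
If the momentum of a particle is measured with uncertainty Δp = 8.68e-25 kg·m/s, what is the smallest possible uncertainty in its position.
60.747 pm

Using the Heisenberg uncertainty principle:
ΔxΔp ≥ ℏ/2

The minimum uncertainty in position is:
Δx_min = ℏ/(2Δp)
Δx_min = (1.055e-34 J·s) / (2 × 8.680e-25 kg·m/s)
Δx_min = 6.075e-11 m = 60.747 pm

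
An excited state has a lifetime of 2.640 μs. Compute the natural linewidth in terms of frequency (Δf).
30.143 kHz

Using the energy-time uncertainty principle and E = hf:
ΔEΔt ≥ ℏ/2
hΔf·Δt ≥ ℏ/2

The minimum frequency uncertainty is:
Δf = ℏ/(2hτ) = 1/(4πτ)
Δf = 1/(4π × 2.640e-06 s)
Δf = 3.014e+04 Hz = 30.143 kHz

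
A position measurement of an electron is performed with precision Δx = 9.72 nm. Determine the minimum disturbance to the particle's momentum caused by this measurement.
5.425 × 10^-27 kg·m/s

The uncertainty principle implies that measuring position disturbs momentum:
ΔxΔp ≥ ℏ/2

When we measure position with precision Δx, we necessarily introduce a momentum uncertainty:
Δp ≥ ℏ/(2Δx)
Δp_min = (1.055e-34 J·s) / (2 × 9.720e-09 m)
Δp_min = 5.425e-27 kg·m/s

The more precisely we measure position, the greater the momentum disturbance.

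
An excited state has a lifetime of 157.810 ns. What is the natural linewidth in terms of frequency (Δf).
504.261 kHz

Using the energy-time uncertainty principle and E = hf:
ΔEΔt ≥ ℏ/2
hΔf·Δt ≥ ℏ/2

The minimum frequency uncertainty is:
Δf = ℏ/(2hτ) = 1/(4πτ)
Δf = 1/(4π × 1.578e-07 s)
Δf = 5.043e+05 Hz = 504.261 kHz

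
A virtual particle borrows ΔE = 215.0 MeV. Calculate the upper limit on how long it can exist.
1.531 ys

Using the energy-time uncertainty principle:
ΔEΔt ≥ ℏ/2

For a virtual particle borrowing energy ΔE, the maximum lifetime is:
Δt_max = ℏ/(2ΔE)

Converting energy:
ΔE = 215.0 MeV = 3.445e-11 J

Δt_max = (1.055e-34 J·s) / (2 × 3.445e-11 J)
Δt_max = 1.531e-24 s = 1.531 ys

Virtual particles with higher borrowed energy exist for shorter times.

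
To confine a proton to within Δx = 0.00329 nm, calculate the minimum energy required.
479.250 meV

Localizing a particle requires giving it sufficient momentum uncertainty:

1. From uncertainty principle: Δp ≥ ℏ/(2Δx)
   Δp_min = (1.055e-34 J·s) / (2 × 3.290e-12 m)
   Δp_min = 1.603e-23 kg·m/s

2. This momentum uncertainty corresponds to kinetic energy:
   KE ≈ (Δp)²/(2m) = (1.603e-23)²/(2 × 1.673e-27 kg)
   KE = 7.678e-20 J = 479.250 meV

Tighter localization requires more energy.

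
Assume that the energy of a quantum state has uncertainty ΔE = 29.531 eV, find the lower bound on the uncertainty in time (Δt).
11.144 as

Using the energy-time uncertainty principle:
ΔEΔt ≥ ℏ/2

The minimum uncertainty in time is:
Δt_min = ℏ/(2ΔE)
Δt_min = (1.055e-34 J·s) / (2 × 4.731e-18 J)
Δt_min = 1.114e-17 s = 11.144 as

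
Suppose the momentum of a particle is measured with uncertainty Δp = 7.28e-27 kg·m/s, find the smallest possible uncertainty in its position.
7.243 nm

Using the Heisenberg uncertainty principle:
ΔxΔp ≥ ℏ/2

The minimum uncertainty in position is:
Δx_min = ℏ/(2Δp)
Δx_min = (1.055e-34 J·s) / (2 × 7.280e-27 kg·m/s)
Δx_min = 7.243e-09 m = 7.243 nm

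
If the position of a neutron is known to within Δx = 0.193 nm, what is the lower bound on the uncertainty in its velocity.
163.115 m/s

Using the Heisenberg uncertainty principle and Δp = mΔv:
ΔxΔp ≥ ℏ/2
Δx(mΔv) ≥ ℏ/2

The minimum uncertainty in velocity is:
Δv_min = ℏ/(2mΔx)
Δv_min = (1.055e-34 J·s) / (2 × 1.675e-27 kg × 1.930e-10 m)
Δv_min = 1.631e+02 m/s = 163.115 m/s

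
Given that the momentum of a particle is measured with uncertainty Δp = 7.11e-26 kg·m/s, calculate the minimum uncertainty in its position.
741.612 pm

Using the Heisenberg uncertainty principle:
ΔxΔp ≥ ℏ/2

The minimum uncertainty in position is:
Δx_min = ℏ/(2Δp)
Δx_min = (1.055e-34 J·s) / (2 × 7.110e-26 kg·m/s)
Δx_min = 7.416e-10 m = 741.612 pm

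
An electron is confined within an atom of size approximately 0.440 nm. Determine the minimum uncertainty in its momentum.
1.198 × 10^-25 kg·m/s

Using the Heisenberg uncertainty principle:
ΔxΔp ≥ ℏ/2

With Δx ≈ L = 4.400e-10 m (the confinement size):
Δp_min = ℏ/(2Δx)
Δp_min = (1.055e-34 J·s) / (2 × 4.400e-10 m)
Δp_min = 1.198e-25 kg·m/s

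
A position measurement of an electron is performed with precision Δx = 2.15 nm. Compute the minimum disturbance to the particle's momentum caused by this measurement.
2.452 × 10^-26 kg·m/s

The uncertainty principle implies that measuring position disturbs momentum:
ΔxΔp ≥ ℏ/2

When we measure position with precision Δx, we necessarily introduce a momentum uncertainty:
Δp ≥ ℏ/(2Δx)
Δp_min = (1.055e-34 J·s) / (2 × 2.150e-09 m)
Δp_min = 2.452e-26 kg·m/s

The more precisely we measure position, the greater the momentum disturbance.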